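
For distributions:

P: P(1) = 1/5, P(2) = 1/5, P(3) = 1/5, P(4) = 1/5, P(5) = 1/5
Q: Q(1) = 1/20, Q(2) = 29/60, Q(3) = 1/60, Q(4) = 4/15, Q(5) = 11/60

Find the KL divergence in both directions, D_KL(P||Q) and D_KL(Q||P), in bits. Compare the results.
D_KL(P||Q) = 0.8045 bits, D_KL(Q||P) = 0.5432 bits. D_KL(P||Q) is larger than D_KL(Q||P) by 0.2613 bits; the two directions differ.

D_KL(P||Q) = Σ P(x) log₂(P(x)/Q(x))

Computing term by term:
  P(1)·log₂(P(1)/Q(1)) = (1/5)·log₂((1/5)/(1/20)) = 0.40000
  P(2)·log₂(P(2)/Q(2)) = (1/5)·log₂((1/5)/(29/60)) = -0.25460
  P(3)·log₂(P(3)/Q(3)) = (1/5)·log₂((1/5)/(1/60)) = 0.71699
  P(4)·log₂(P(4)/Q(4)) = (1/5)·log₂((1/5)/(4/15)) = -0.08301
  P(5)·log₂(P(5)/Q(5)) = (1/5)·log₂((1/5)/(11/60)) = 0.02511

D_KL(P||Q) = 0.40000 - 0.25460 + 0.71699 - 0.08301 + 0.02511 = 0.80449 ≈ 0.8045 bits

D_KL(Q||P) = Σ Q(x) log₂(Q(x)/P(x))

Computing term by term:
  Q(1)·log₂(Q(1)/P(1)) = (1/20)·log₂((1/20)/(1/5)) = -0.10000
  Q(2)·log₂(Q(2)/P(2)) = (29/60)·log₂((29/60)/(1/5)) = 0.61529
  Q(3)·log₂(Q(3)/P(3)) = (1/60)·log₂((1/60)/(1/5)) = -0.05975
  Q(4)·log₂(Q(4)/P(4)) = (4/15)·log₂((4/15)/(1/5)) = 0.11068
  Q(5)·log₂(Q(5)/P(5)) = (11/60)·log₂((11/60)/(1/5)) = -0.02301

D_KL(Q||P) = -0.10000 + 0.61529 - 0.05975 + 0.11068 - 0.02301 = 0.54321 ≈ 0.5432 bits

These are NOT equal (difference: 0.2613 bits). KL divergence is asymmetric: D_KL(P||Q) ≠ D_KL(Q||P) in general.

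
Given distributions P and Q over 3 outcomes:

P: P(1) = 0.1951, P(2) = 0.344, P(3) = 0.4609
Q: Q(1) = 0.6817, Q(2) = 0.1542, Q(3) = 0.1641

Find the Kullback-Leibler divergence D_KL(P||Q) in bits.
0.7328 bits

D_KL(P||Q) = Σ P(x) log₂(P(x)/Q(x))

Computing term by term:
  P(1)·log₂(P(1)/Q(1)) = 0.1951·log₂(0.1951/0.6817) = -0.35214
  P(2)·log₂(P(2)/Q(2)) = 0.344·log₂(0.344/0.1542) = 0.39822
  P(3)·log₂(P(3)/Q(3)) = 0.4609·log₂(0.4609/0.1641) = 0.68669

D_KL(P||Q) = -0.35214 + 0.39822 + 0.68669 = 0.73277 ≈ 0.7328 bits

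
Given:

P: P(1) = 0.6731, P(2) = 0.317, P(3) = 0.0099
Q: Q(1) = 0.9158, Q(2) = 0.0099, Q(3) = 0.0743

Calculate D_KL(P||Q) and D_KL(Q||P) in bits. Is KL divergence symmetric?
D_KL(P||Q) = 1.2575 bits, D_KL(Q||P) = 0.5734 bits. No, KL divergence is not symmetric.

D_KL(P||Q) = Σ P(x) log₂(P(x)/Q(x))

Computing term by term:
  P(1)·log₂(P(1)/Q(1)) = 0.6731·log₂(0.6731/0.9158) = -0.29900
  P(2)·log₂(P(2)/Q(2)) = 0.317·log₂(0.317/0.0099) = 1.58529
  P(3)·log₂(P(3)/Q(3)) = 0.0099·log₂(0.0099/0.0743) = -0.02879

D_KL(P||Q) = -0.29900 + 1.58529 - 0.02879 = 1.25750 ≈ 1.2575 bits

D_KL(Q||P) = Σ Q(x) log₂(Q(x)/P(x))

Computing term by term:
  Q(1)·log₂(Q(1)/P(1)) = 0.9158·log₂(0.9158/0.6731) = 0.40681
  Q(2)·log₂(Q(2)/P(2)) = 0.0099·log₂(0.0099/0.317) = -0.04951
  Q(3)·log₂(Q(3)/P(3)) = 0.0743·log₂(0.0743/0.0099) = 0.21605

D_KL(Q||P) = 0.40681 - 0.04951 + 0.21605 = 0.57335 ≈ 0.5734 bits

These are NOT equal (difference: 0.6841 bits). KL divergence is asymmetric: D_KL(P||Q) ≠ D_KL(Q||P) in general.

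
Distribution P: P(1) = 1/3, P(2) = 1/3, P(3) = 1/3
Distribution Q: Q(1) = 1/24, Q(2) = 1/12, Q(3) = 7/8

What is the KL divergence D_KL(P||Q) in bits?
1.2026 bits

D_KL(P||Q) = Σ P(x) log₂(P(x)/Q(x))

Computing term by term:
  P(1)·log₂(P(1)/Q(1)) = (1/3)·log₂((1/3)/(1/24)) = 1.00000
  P(2)·log₂(P(2)/Q(2)) = (1/3)·log₂((1/3)/(1/12)) = 0.66667
  P(3)·log₂(P(3)/Q(3)) = (1/3)·log₂((1/3)/(7/8)) = -0.46411

D_KL(P||Q) = 1.00000 + 0.66667 - 0.46411 = 1.20256 ≈ 1.2026 bits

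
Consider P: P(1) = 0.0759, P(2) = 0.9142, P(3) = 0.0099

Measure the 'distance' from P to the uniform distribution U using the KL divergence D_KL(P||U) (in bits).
1.1184 bits

U(i) = 1/3 for all i

D_KL(P||U) = Σ P(x) log₂(P(x) / (1/3))
           = Σ P(x) log₂(P(x)) + log₂(3)
           = log₂(3) - H(P)

H(P) = -Σ P(x) log₂(P(x)):
  -P(1)·log₂(P(1)) = -(0.0759)·log₂(0.0759) = 0.28233
  -P(2)·log₂(P(2)) = -(0.9142)·log₂(0.9142) = 0.11831
  -P(3)·log₂(P(3)) = -(0.0099)·log₂(0.0099) = 0.06592
H(P) = 0.28233 + 0.11831 + 0.06592 = 0.46656 bits

log₂(3) = 1.58496 bits

D_KL(P||U) = 1.58496 - 0.46656 = 1.11840 ≈ 1.1184 bits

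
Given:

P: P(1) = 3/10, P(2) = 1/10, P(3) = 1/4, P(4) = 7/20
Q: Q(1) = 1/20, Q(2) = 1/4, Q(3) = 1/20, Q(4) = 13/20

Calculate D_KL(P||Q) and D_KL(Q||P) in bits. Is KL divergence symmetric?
D_KL(P||Q) = 0.9112 bits, D_KL(Q||P) = 0.6656 bits. No, KL divergence is not symmetric.

D_KL(P||Q) = Σ P(x) log₂(P(x)/Q(x))

Computing term by term:
  P(1)·log₂(P(1)/Q(1)) = (3/10)·log₂((3/10)/(1/20)) = 0.77549
  P(2)·log₂(P(2)/Q(2)) = (1/10)·log₂((1/10)/(1/4)) = -0.13219
  P(3)·log₂(P(3)/Q(3)) = (1/4)·log₂((1/4)/(1/20)) = 0.58048
  P(4)·log₂(P(4)/Q(4)) = (7/20)·log₂((7/20)/(13/20)) = -0.31258

D_KL(P||Q) = 0.77549 - 0.13219 + 0.58048 - 0.31258 = 0.91120 ≈ 0.9112 bits

D_KL(Q||P) = Σ Q(x) log₂(Q(x)/P(x))

Computing term by term:
  Q(1)·log₂(Q(1)/P(1)) = (1/20)·log₂((1/20)/(3/10)) = -0.12925
  Q(2)·log₂(Q(2)/P(2)) = (1/4)·log₂((1/4)/(1/10)) = 0.33048
  Q(3)·log₂(Q(3)/P(3)) = (1/20)·log₂((1/20)/(1/4)) = -0.11610
  Q(4)·log₂(Q(4)/P(4)) = (13/20)·log₂((13/20)/(7/20)) = 0.58051

D_KL(Q||P) = -0.12925 + 0.33048 - 0.11610 + 0.58051 = 0.66564 ≈ 0.6656 bits

These are NOT equal (difference: 0.2456 bits). KL divergence is asymmetric: D_KL(P||Q) ≠ D_KL(Q||P) in general.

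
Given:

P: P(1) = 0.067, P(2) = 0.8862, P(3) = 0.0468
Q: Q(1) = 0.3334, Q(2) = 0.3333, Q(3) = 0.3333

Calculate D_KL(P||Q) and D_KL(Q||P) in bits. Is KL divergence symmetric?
D_KL(P||Q) = 0.9626 bits, D_KL(Q||P) = 1.2456 bits. No, KL divergence is not symmetric.

D_KL(P||Q) = Σ P(x) log₂(P(x)/Q(x))

Computing term by term:
  P(1)·log₂(P(1)/Q(1)) = 0.067·log₂(0.067/0.3334) = -0.15511
  P(2)·log₂(P(2)/Q(2)) = 0.8862·log₂(0.8862/0.3333) = 1.25026
  P(3)·log₂(P(3)/Q(3)) = 0.0468·log₂(0.0468/0.3333) = -0.13255

D_KL(P||Q) = -0.15511 + 1.25026 - 0.13255 = 0.96260 ≈ 0.9626 bits

D_KL(Q||P) = Σ Q(x) log₂(Q(x)/P(x))

Computing term by term:
  Q(1)·log₂(Q(1)/P(1)) = 0.3334·log₂(0.3334/0.067) = 0.77183
  Q(2)·log₂(Q(2)/P(2)) = 0.3333·log₂(0.3333/0.8862) = -0.47022
  Q(3)·log₂(Q(3)/P(3)) = 0.3333·log₂(0.3333/0.0468) = 0.94399

D_KL(Q||P) = 0.77183 - 0.47022 + 0.94399 = 1.24560 ≈ 1.2456 bits

These are NOT equal (difference: 0.2830 bits). KL divergence is asymmetric: D_KL(P||Q) ≠ D_KL(Q||P) in general.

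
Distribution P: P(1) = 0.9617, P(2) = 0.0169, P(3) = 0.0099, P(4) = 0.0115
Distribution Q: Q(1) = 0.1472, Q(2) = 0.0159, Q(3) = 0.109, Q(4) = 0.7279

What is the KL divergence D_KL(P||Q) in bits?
2.5025 bits

D_KL(P||Q) = Σ P(x) log₂(P(x)/Q(x))

Computing term by term:
  P(1)·log₂(P(1)/Q(1)) = 0.9617·log₂(0.9617/0.1472) = 2.60410
  P(2)·log₂(P(2)/Q(2)) = 0.0169·log₂(0.0169/0.0159) = 0.00149
  P(3)·log₂(P(3)/Q(3)) = 0.0099·log₂(0.0099/0.109) = -0.03426
  P(4)·log₂(P(4)/Q(4)) = 0.0115·log₂(0.0115/0.7279) = -0.06882

D_KL(P||Q) = 2.60410 + 0.00149 - 0.03426 - 0.06882 = 2.50251 ≈ 2.5025 bits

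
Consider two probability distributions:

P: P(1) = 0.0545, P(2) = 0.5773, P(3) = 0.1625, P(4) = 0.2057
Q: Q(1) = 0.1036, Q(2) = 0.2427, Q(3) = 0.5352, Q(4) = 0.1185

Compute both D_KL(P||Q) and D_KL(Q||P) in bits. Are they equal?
D_KL(P||Q) = 0.5554 bits, D_KL(Q||P) = 0.6187 bits. No, they are not equal.

D_KL(P||Q) = Σ P(x) log₂(P(x)/Q(x))

Computing term by term:
  P(1)·log₂(P(1)/Q(1)) = 0.0545·log₂(0.0545/0.1036) = -0.05050
  P(2)·log₂(P(2)/Q(2)) = 0.5773·log₂(0.5773/0.2427) = 0.72171
  P(3)·log₂(P(3)/Q(3)) = 0.1625·log₂(0.1625/0.5352) = -0.27944
  P(4)·log₂(P(4)/Q(4)) = 0.2057·log₂(0.2057/0.1185) = 0.16367

D_KL(P||Q) = -0.05050 + 0.72171 - 0.27944 + 0.16367 = 0.55544 ≈ 0.5554 bits

D_KL(Q||P) = Σ Q(x) log₂(Q(x)/P(x))

Computing term by term:
  Q(1)·log₂(Q(1)/P(1)) = 0.1036·log₂(0.1036/0.0545) = 0.09601
  Q(2)·log₂(Q(2)/P(2)) = 0.2427·log₂(0.2427/0.5773) = -0.30341
  Q(3)·log₂(Q(3)/P(3)) = 0.5352·log₂(0.5352/0.1625) = 0.92035
  Q(4)·log₂(Q(4)/P(4)) = 0.1185·log₂(0.1185/0.2057) = -0.09429

D_KL(Q||P) = 0.09601 - 0.30341 + 0.92035 - 0.09429 = 0.61866 ≈ 0.6187 bits

These are NOT equal (difference: 0.0633 bits). KL divergence is asymmetric: D_KL(P||Q) ≠ D_KL(Q||P) in general.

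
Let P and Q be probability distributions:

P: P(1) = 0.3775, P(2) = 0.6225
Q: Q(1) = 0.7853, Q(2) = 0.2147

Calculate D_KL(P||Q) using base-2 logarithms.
0.5571 bits

D_KL(P||Q) = Σ P(x) log₂(P(x)/Q(x))

Computing term by term:
  P(1)·log₂(P(1)/Q(1)) = 0.3775·log₂(0.3775/0.7853) = -0.39893
  P(2)·log₂(P(2)/Q(2)) = 0.6225·log₂(0.6225/0.2147) = 0.95601

D_KL(P||Q) = -0.39893 + 0.95601 = 0.55708 ≈ 0.5571 bits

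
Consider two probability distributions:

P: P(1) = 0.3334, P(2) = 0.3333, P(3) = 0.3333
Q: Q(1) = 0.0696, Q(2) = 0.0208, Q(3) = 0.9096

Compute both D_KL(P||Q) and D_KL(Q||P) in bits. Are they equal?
D_KL(P||Q) = 1.6047 bits, D_KL(Q||P) = 1.0769 bits. No, they are not equal.

D_KL(P||Q) = Σ P(x) log₂(P(x)/Q(x))

Computing term by term:
  P(1)·log₂(P(1)/Q(1)) = 0.3334·log₂(0.3334/0.0696) = 0.75352
  P(2)·log₂(P(2)/Q(2)) = 0.3333·log₂(0.3333/0.0208) = 1.33392
  P(3)·log₂(P(3)/Q(3)) = 0.3333·log₂(0.3333/0.9096) = -0.48276

D_KL(P||Q) = 0.75352 + 1.33392 - 0.48276 = 1.60468 ≈ 1.6047 bits

D_KL(Q||P) = Σ Q(x) log₂(Q(x)/P(x))

Computing term by term:
  Q(1)·log₂(Q(1)/P(1)) = 0.0696·log₂(0.0696/0.3334) = -0.15730
  Q(2)·log₂(Q(2)/P(2)) = 0.0208·log₂(0.0208/0.3333) = -0.08325
  Q(3)·log₂(Q(3)/P(3)) = 0.9096·log₂(0.9096/0.3333) = 1.31747

D_KL(Q||P) = -0.15730 - 0.08325 + 1.31747 = 1.07692 ≈ 1.0769 bits

These are NOT equal (difference: 0.5278 bits). KL divergence is asymmetric: D_KL(P||Q) ≠ D_KL(Q||P) in general.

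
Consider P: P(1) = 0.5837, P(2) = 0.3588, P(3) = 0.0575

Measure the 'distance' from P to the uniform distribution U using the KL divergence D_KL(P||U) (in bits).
0.3641 bits

U(i) = 1/3 for all i

D_KL(P||U) = Σ P(x) log₂(P(x) / (1/3))
           = Σ P(x) log₂(P(x)) + log₂(3)
           = log₂(3) - H(P)

H(P) = -Σ P(x) log₂(P(x)):
  -P(1)·log₂(P(1)) = -(0.5837)·log₂(0.5837) = 0.45336
  -P(2)·log₂(P(2)) = -(0.3588)·log₂(0.3588) = 0.53057
  -P(3)·log₂(P(3)) = -(0.0575)·log₂(0.0575) = 0.23692
H(P) = 0.45336 + 0.53057 + 0.23692 = 1.22085 bits

log₂(3) = 1.58496 bits

D_KL(P||U) = 1.58496 - 1.22085 = 0.36411 ≈ 0.3641 bits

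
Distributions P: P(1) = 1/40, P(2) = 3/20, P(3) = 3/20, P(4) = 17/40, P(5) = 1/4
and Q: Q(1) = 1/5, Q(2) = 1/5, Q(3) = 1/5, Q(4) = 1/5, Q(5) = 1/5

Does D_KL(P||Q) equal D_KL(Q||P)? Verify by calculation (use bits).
D_KL(P||Q) = 0.3431 bits, D_KL(Q||P) = 0.4841 bits. No — D_KL(P||Q) ≠ D_KL(Q||P) for this pair.

D_KL(P||Q) = Σ P(x) log₂(P(x)/Q(x))

Computing term by term:
  P(1)·log₂(P(1)/Q(1)) = (1/40)·log₂((1/40)/(1/5)) = -0.07500
  P(2)·log₂(P(2)/Q(2)) = (3/20)·log₂((3/20)/(1/5)) = -0.06226
  P(3)·log₂(P(3)/Q(3)) = (3/20)·log₂((3/20)/(1/5)) = -0.06226
  P(4)·log₂(P(4)/Q(4)) = (17/40)·log₂((17/40)/(1/5)) = 0.46217
  P(5)·log₂(P(5)/Q(5)) = (1/4)·log₂((1/4)/(1/5)) = 0.08048

D_KL(P||Q) = -0.07500 - 0.06226 - 0.06226 + 0.46217 + 0.08048 = 0.34313 ≈ 0.3431 bits

D_KL(Q||P) = Σ Q(x) log₂(Q(x)/P(x))

Computing term by term:
  Q(1)·log₂(Q(1)/P(1)) = (1/5)·log₂((1/5)/(1/40)) = 0.60000
  Q(2)·log₂(Q(2)/P(2)) = (1/5)·log₂((1/5)/(3/20)) = 0.08301
  Q(3)·log₂(Q(3)/P(3)) = (1/5)·log₂((1/5)/(3/20)) = 0.08301
  Q(4)·log₂(Q(4)/P(4)) = (1/5)·log₂((1/5)/(17/40)) = -0.21749
  Q(5)·log₂(Q(5)/P(5)) = (1/5)·log₂((1/5)/(1/4)) = -0.06439

D_KL(Q||P) = 0.60000 + 0.08301 + 0.08301 - 0.21749 - 0.06439 = 0.48414 ≈ 0.4841 bits

These are NOT equal (difference: 0.1410 bits). KL divergence is asymmetric: D_KL(P||Q) ≠ D_KL(Q||P) in general.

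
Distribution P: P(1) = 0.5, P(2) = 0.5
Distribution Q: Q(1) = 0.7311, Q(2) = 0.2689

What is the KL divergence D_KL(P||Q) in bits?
0.1734 bits

D_KL(P||Q) = Σ P(x) log₂(P(x)/Q(x))

Computing term by term:
  P(1)·log₂(P(1)/Q(1)) = 0.5·log₂(0.5/0.7311) = -0.27407
  P(2)·log₂(P(2)/Q(2)) = 0.5·log₂(0.5/0.2689) = 0.44743

D_KL(P||Q) = -0.27407 + 0.44743 = 0.17336 ≈ 0.1734 bits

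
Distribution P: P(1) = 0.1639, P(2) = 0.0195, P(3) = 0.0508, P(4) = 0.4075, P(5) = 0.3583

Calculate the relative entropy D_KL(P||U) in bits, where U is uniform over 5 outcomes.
0.5068 bits

U(i) = 1/5 for all i

D_KL(P||U) = Σ P(x) log₂(P(x) / (1/5))
           = Σ P(x) log₂(P(x)) + log₂(5)
           = log₂(5) - H(P)

H(P) = -Σ P(x) log₂(P(x)):
  -P(1)·log₂(P(1)) = -(0.1639)·log₂(0.1639) = 0.42763
  -P(2)·log₂(P(2)) = -(0.0195)·log₂(0.0195) = 0.11077
  -P(3)·log₂(P(3)) = -(0.0508)·log₂(0.0508) = 0.21839
  -P(4)·log₂(P(4)) = -(0.4075)·log₂(0.4075) = 0.52776
  -P(5)·log₂(P(5)) = -(0.3583)·log₂(0.3583) = 0.53056
H(P) = 0.42763 + 0.11077 + 0.21839 + 0.52776 + 0.53056 = 1.81511 bits

log₂(5) = 2.32193 bits

D_KL(P||U) = 2.32193 - 1.81511 = 0.50682 ≈ 0.5068 bits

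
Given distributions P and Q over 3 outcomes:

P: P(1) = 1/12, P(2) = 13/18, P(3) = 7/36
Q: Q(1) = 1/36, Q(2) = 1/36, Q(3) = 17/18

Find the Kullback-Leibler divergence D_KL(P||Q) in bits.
3.0835 bits

D_KL(P||Q) = Σ P(x) log₂(P(x)/Q(x))

Computing term by term:
  P(1)·log₂(P(1)/Q(1)) = (1/12)·log₂((1/12)/(1/36)) = 0.13208
  P(2)·log₂(P(2)/Q(2)) = (13/18)·log₂((13/18)/(1/36)) = 3.39476
  P(3)·log₂(P(3)/Q(3)) = (7/36)·log₂((7/36)/(17/18)) = -0.44335

D_KL(P||Q) = 0.13208 + 3.39476 - 0.44335 = 3.08349 ≈ 3.0835 bits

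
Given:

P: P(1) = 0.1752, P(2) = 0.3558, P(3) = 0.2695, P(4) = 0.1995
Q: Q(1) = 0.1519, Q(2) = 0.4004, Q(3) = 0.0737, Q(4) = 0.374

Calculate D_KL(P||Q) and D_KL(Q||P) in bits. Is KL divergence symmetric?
D_KL(P||Q) = 0.2987 bits, D_KL(Q||P) = 0.2382 bits. No, KL divergence is not symmetric.

D_KL(P||Q) = Σ P(x) log₂(P(x)/Q(x))

Computing term by term:
  P(1)·log₂(P(1)/Q(1)) = 0.1752·log₂(0.1752/0.1519) = 0.03607
  P(2)·log₂(P(2)/Q(2)) = 0.3558·log₂(0.3558/0.4004) = -0.06062
  P(3)·log₂(P(3)/Q(3)) = 0.2695·log₂(0.2695/0.0737) = 0.50411
  P(4)·log₂(P(4)/Q(4)) = 0.1995·log₂(0.1995/0.374) = -0.18088

D_KL(P||Q) = 0.03607 - 0.06062 + 0.50411 - 0.18088 = 0.29868 ≈ 0.2987 bits

D_KL(Q||P) = Σ Q(x) log₂(Q(x)/P(x))

Computing term by term:
  Q(1)·log₂(Q(1)/P(1)) = 0.1519·log₂(0.1519/0.1752) = -0.03127
  Q(2)·log₂(Q(2)/P(2)) = 0.4004·log₂(0.4004/0.3558) = 0.06822
  Q(3)·log₂(Q(3)/P(3)) = 0.0737·log₂(0.0737/0.2695) = -0.13786
  Q(4)·log₂(Q(4)/P(4)) = 0.374·log₂(0.374/0.1995) = 0.33909

D_KL(Q||P) = -0.03127 + 0.06822 - 0.13786 + 0.33909 = 0.23818 ≈ 0.2382 bits

These are NOT equal (difference: 0.0605 bits). KL divergence is asymmetric: D_KL(P||Q) ≠ D_KL(Q||P) in general.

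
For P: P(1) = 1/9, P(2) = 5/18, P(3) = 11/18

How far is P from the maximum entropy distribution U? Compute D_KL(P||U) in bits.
0.2852 bits

U(i) = 1/3 for all i

D_KL(P||U) = Σ P(x) log₂(P(x) / (1/3))
           = Σ P(x) log₂(P(x)) + log₂(3)
           = log₂(3) - H(P)

H(P) = -Σ P(x) log₂(P(x)):
  -P(1)·log₂(P(1)) = -(1/9)·log₂(1/9) = 0.35221
  -P(2)·log₂(P(2)) = -(5/18)·log₂(5/18) = 0.51333
  -P(3)·log₂(P(3)) = -(11/18)·log₂(11/18) = 0.43419
H(P) = 0.35221 + 0.51333 + 0.43419 = 1.29973 bits

log₂(3) = 1.58496 bits

D_KL(P||U) = 1.58496 - 1.29973 = 0.28523 ≈ 0.2852 bits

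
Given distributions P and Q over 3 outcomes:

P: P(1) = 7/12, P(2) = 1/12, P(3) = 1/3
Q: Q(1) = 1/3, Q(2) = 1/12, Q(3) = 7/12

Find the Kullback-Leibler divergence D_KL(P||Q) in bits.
0.2018 bits

D_KL(P||Q) = Σ P(x) log₂(P(x)/Q(x))

Computing term by term:
  P(1)·log₂(P(1)/Q(1)) = (7/12)·log₂((7/12)/(1/3)) = 0.47096
  P(2)·log₂(P(2)/Q(2)) = (1/12)·log₂((1/12)/(1/12)) = 0.00000
  P(3)·log₂(P(3)/Q(3)) = (1/3)·log₂((1/3)/(7/12)) = -0.26912

D_KL(P||Q) = 0.47096 + 0.00000 - 0.26912 = 0.20184 ≈ 0.2018 bits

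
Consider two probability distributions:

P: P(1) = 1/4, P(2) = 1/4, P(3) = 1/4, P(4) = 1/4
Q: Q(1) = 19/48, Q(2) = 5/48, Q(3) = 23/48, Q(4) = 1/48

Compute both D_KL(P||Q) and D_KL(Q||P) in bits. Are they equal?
D_KL(P||Q) = 0.8116 bits, D_KL(Q||P) = 0.5059 bits. No, they are not equal.

D_KL(P||Q) = Σ P(x) log₂(P(x)/Q(x))

Computing term by term:
  P(1)·log₂(P(1)/Q(1)) = (1/4)·log₂((1/4)/(19/48)) = -0.16574
  P(2)·log₂(P(2)/Q(2)) = (1/4)·log₂((1/4)/(5/48)) = 0.31576
  P(3)·log₂(P(3)/Q(3)) = (1/4)·log₂((1/4)/(23/48)) = -0.23465
  P(4)·log₂(P(4)/Q(4)) = (1/4)·log₂((1/4)/(1/48)) = 0.89624

D_KL(P||Q) = -0.16574 + 0.31576 - 0.23465 + 0.89624 = 0.81161 ≈ 0.8116 bits

D_KL(Q||P) = Σ Q(x) log₂(Q(x)/P(x))

Computing term by term:
  Q(1)·log₂(Q(1)/P(1)) = (19/48)·log₂((19/48)/(1/4)) = 0.26242
  Q(2)·log₂(Q(2)/P(2)) = (5/48)·log₂((5/48)/(1/4)) = -0.13157
  Q(3)·log₂(Q(3)/P(3)) = (23/48)·log₂((23/48)/(1/4)) = 0.44975
  Q(4)·log₂(Q(4)/P(4)) = (1/48)·log₂((1/48)/(1/4)) = -0.07469

D_KL(Q||P) = 0.26242 - 0.13157 + 0.44975 - 0.07469 = 0.50591 ≈ 0.5059 bits

These are NOT equal (difference: 0.3057 bits). KL divergence is asymmetric: D_KL(P||Q) ≠ D_KL(Q||P) in general.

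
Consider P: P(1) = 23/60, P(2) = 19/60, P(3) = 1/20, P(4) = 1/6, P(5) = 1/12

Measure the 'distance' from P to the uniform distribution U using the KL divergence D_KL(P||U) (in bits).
0.3206 bits

U(i) = 1/5 for all i

D_KL(P||U) = Σ P(x) log₂(P(x) / (1/5))
           = Σ P(x) log₂(P(x)) + log₂(5)
           = log₂(5) - H(P)

H(P) = -Σ P(x) log₂(P(x)):
  -P(1)·log₂(P(1)) = -(23/60)·log₂(23/60) = 0.53028
  -P(2)·log₂(P(2)) = -(19/60)·log₂(19/60) = 0.52534
  -P(3)·log₂(P(3)) = -(1/20)·log₂(1/20) = 0.21610
  -P(4)·log₂(P(4)) = -(1/6)·log₂(1/6) = 0.43083
  -P(5)·log₂(P(5)) = -(1/12)·log₂(1/12) = 0.29875
H(P) = 0.53028 + 0.52534 + 0.21610 + 0.43083 + 0.29875 = 2.00130 bits

log₂(5) = 2.32193 bits

D_KL(P||U) = 2.32193 - 2.00130 = 0.32063 ≈ 0.3206 bits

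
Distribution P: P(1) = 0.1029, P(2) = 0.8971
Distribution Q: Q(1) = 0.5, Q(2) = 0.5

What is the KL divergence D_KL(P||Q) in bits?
0.5219 bits

D_KL(P||Q) = Σ P(x) log₂(P(x)/Q(x))

Computing term by term:
  P(1)·log₂(P(1)/Q(1)) = 0.1029·log₂(0.1029/0.5) = -0.23468
  P(2)·log₂(P(2)/Q(2)) = 0.8971·log₂(0.8971/0.5) = 0.75656

D_KL(P||Q) = -0.23468 + 0.75656 = 0.52188 ≈ 0.5219 bits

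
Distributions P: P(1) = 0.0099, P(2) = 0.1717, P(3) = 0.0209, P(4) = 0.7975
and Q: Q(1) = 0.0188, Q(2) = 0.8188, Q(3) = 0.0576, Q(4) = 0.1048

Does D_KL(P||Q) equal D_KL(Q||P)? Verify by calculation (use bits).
D_KL(P||Q) = 1.9083 bits, D_KL(Q||P) = 1.6401 bits. No — D_KL(P||Q) ≠ D_KL(Q||P) for this pair.

D_KL(P||Q) = Σ P(x) log₂(P(x)/Q(x))

Computing term by term:
  P(1)·log₂(P(1)/Q(1)) = 0.0099·log₂(0.0099/0.0188) = -0.00916
  P(2)·log₂(P(2)/Q(2)) = 0.1717·log₂(0.1717/0.8188) = -0.38695
  P(3)·log₂(P(3)/Q(3)) = 0.0209·log₂(0.0209/0.0576) = -0.03057
  P(4)·log₂(P(4)/Q(4)) = 0.7975·log₂(0.7975/0.1048) = 2.33496

D_KL(P||Q) = -0.00916 - 0.38695 - 0.03057 + 2.33496 = 1.90828 ≈ 1.9083 bits

D_KL(Q||P) = Σ Q(x) log₂(Q(x)/P(x))

Computing term by term:
  Q(1)·log₂(Q(1)/P(1)) = 0.0188·log₂(0.0188/0.0099) = 0.01739
  Q(2)·log₂(Q(2)/P(2)) = 0.8188·log₂(0.8188/0.1717) = 1.84526
  Q(3)·log₂(Q(3)/P(3)) = 0.0576·log₂(0.0576/0.0209) = 0.08424
  Q(4)·log₂(Q(4)/P(4)) = 0.1048·log₂(0.1048/0.7975) = -0.30684

D_KL(Q||P) = 0.01739 + 1.84526 + 0.08424 - 0.30684 = 1.64005 ≈ 1.6401 bits

These are NOT equal (difference: 0.2682 bits). KL divergence is asymmetric: D_KL(P||Q) ≠ D_KL(Q||P) in general.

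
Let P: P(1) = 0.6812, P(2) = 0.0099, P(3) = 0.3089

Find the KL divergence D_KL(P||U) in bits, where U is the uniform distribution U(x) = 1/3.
0.6182 bits

U(i) = 1/3 for all i

D_KL(P||U) = Σ P(x) log₂(P(x) / (1/3))
           = Σ P(x) log₂(P(x)) + log₂(3)
           = log₂(3) - H(P)

H(P) = -Σ P(x) log₂(P(x)):
  -P(1)·log₂(P(1)) = -(0.6812)·log₂(0.6812) = 0.37728
  -P(2)·log₂(P(2)) = -(0.0099)·log₂(0.0099) = 0.06592
  -P(3)·log₂(P(3)) = -(0.3089)·log₂(0.3089) = 0.52352
H(P) = 0.37728 + 0.06592 + 0.52352 = 0.96672 bits

log₂(3) = 1.58496 bits

D_KL(P||U) = 1.58496 - 0.96672 = 0.61824 ≈ 0.6182 bits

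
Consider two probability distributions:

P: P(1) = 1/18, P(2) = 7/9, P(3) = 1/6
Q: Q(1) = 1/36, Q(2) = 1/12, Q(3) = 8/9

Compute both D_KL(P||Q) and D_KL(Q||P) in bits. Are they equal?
D_KL(P||Q) = 2.1594 bits, D_KL(Q||P) = 1.8504 bits. No, they are not equal.

D_KL(P||Q) = Σ P(x) log₂(P(x)/Q(x))

Computing term by term:
  P(1)·log₂(P(1)/Q(1)) = (1/18)·log₂((1/18)/(1/36)) = 0.05556
  P(2)·log₂(P(2)/Q(2)) = (7/9)·log₂((7/9)/(1/12)) = 2.50631
  P(3)·log₂(P(3)/Q(3)) = (1/6)·log₂((1/6)/(8/9)) = -0.40251

D_KL(P||Q) = 0.05556 + 2.50631 - 0.40251 = 2.15936 ≈ 2.1594 bits

D_KL(Q||P) = Σ Q(x) log₂(Q(x)/P(x))

Computing term by term:
  Q(1)·log₂(Q(1)/P(1)) = (1/36)·log₂((1/36)/(1/18)) = -0.02778
  Q(2)·log₂(Q(2)/P(2)) = (1/12)·log₂((1/12)/(7/9)) = -0.26853
  Q(3)·log₂(Q(3)/P(3)) = (8/9)·log₂((8/9)/(1/6)) = 2.14670

D_KL(Q||P) = -0.02778 - 0.26853 + 2.14670 = 1.85039 ≈ 1.8504 bits

These are NOT equal (difference: 0.3090 bits). KL divergence is asymmetric: D_KL(P||Q) ≠ D_KL(Q||P) in general.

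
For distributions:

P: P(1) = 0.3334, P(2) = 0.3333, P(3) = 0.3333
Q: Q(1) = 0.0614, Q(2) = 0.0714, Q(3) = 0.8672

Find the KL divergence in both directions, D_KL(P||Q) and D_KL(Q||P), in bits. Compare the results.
D_KL(P||Q) = 1.0949 bits, D_KL(Q||P) = 0.8878 bits. D_KL(P||Q) is larger than D_KL(Q||P) by 0.2071 bits; the two directions differ.

D_KL(P||Q) = Σ P(x) log₂(P(x)/Q(x))

Computing term by term:
  P(1)·log₂(P(1)/Q(1)) = 0.3334·log₂(0.3334/0.0614) = 0.81381
  P(2)·log₂(P(2)/Q(2)) = 0.3333·log₂(0.3333/0.0714) = 0.74087
  P(3)·log₂(P(3)/Q(3)) = 0.3333·log₂(0.3333/0.8672) = -0.45980

D_KL(P||Q) = 0.81381 + 0.74087 - 0.45980 = 1.09488 ≈ 1.0949 bits

D_KL(Q||P) = Σ Q(x) log₂(Q(x)/P(x))

Computing term by term:
  Q(1)·log₂(Q(1)/P(1)) = 0.0614·log₂(0.0614/0.3334) = -0.14987
  Q(2)·log₂(Q(2)/P(2)) = 0.0714·log₂(0.0714/0.3333) = -0.15871
  Q(3)·log₂(Q(3)/P(3)) = 0.8672·log₂(0.8672/0.3333) = 1.19634

D_KL(Q||P) = -0.14987 - 0.15871 + 1.19634 = 0.88776 ≈ 0.8878 bits

These are NOT equal (difference: 0.2071 bits). KL divergence is asymmetric: D_KL(P||Q) ≠ D_KL(Q||P) in general.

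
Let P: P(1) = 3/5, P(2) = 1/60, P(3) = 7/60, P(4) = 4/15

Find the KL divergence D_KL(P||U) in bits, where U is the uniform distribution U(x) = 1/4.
0.5893 bits

U(i) = 1/4 for all i

D_KL(P||U) = Σ P(x) log₂(P(x) / (1/4))
           = Σ P(x) log₂(P(x)) + log₂(4)
           = log₂(4) - H(P)

H(P) = -Σ P(x) log₂(P(x)):
  -P(1)·log₂(P(1)) = -(3/5)·log₂(3/5) = 0.44218
  -P(2)·log₂(P(2)) = -(1/60)·log₂(1/60) = 0.09845
  -P(3)·log₂(P(3)) = -(7/60)·log₂(7/60) = 0.36161
  -P(4)·log₂(P(4)) = -(4/15)·log₂(4/15) = 0.50850
H(P) = 0.44218 + 0.09845 + 0.36161 + 0.50850 = 1.41074 bits

log₂(4) = 2.00000 bits

D_KL(P||U) = 2.00000 - 1.41074 = 0.58926 ≈ 0.5893 bits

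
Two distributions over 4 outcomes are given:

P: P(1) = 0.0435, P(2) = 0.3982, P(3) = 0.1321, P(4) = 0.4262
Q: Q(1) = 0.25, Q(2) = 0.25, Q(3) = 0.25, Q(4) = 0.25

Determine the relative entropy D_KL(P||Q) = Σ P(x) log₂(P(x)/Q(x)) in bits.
0.3641 bits

D_KL(P||Q) = Σ P(x) log₂(P(x)/Q(x))

Computing term by term:
  P(1)·log₂(P(1)/Q(1)) = 0.0435·log₂(0.0435/0.25) = -0.10974
  P(2)·log₂(P(2)/Q(2)) = 0.3982·log₂(0.3982/0.25) = 0.26742
  P(3)·log₂(P(3)/Q(3)) = 0.1321·log₂(0.1321/0.25) = -0.12157
  P(4)·log₂(P(4)/Q(4)) = 0.4262·log₂(0.4262/0.25) = 0.32800

D_KL(P||Q) = -0.10974 + 0.26742 - 0.12157 + 0.32800 = 0.36411 ≈ 0.3641 bits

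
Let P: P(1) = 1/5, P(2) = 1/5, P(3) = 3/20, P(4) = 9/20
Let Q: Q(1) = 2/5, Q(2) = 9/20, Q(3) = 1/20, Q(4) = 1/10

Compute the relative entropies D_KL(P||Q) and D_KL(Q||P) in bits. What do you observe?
D_KL(P||Q) = 0.7802 bits, D_KL(Q||P) = 0.6302 bits. The two directions give different values (D_KL(P||Q) exceeds D_KL(Q||P) by 0.1500 bits): KL divergence is asymmetric.

D_KL(P||Q) = Σ P(x) log₂(P(x)/Q(x))

Computing term by term:
  P(1)·log₂(P(1)/Q(1)) = (1/5)·log₂((1/5)/(2/5)) = -0.20000
  P(2)·log₂(P(2)/Q(2)) = (1/5)·log₂((1/5)/(9/20)) = -0.23399
  P(3)·log₂(P(3)/Q(3)) = (3/20)·log₂((3/20)/(1/20)) = 0.23774
  P(4)·log₂(P(4)/Q(4)) = (9/20)·log₂((9/20)/(1/10)) = 0.97647

D_KL(P||Q) = -0.20000 - 0.23399 + 0.23774 + 0.97647 = 0.78022 ≈ 0.7802 bits

D_KL(Q||P) = Σ Q(x) log₂(Q(x)/P(x))

Computing term by term:
  Q(1)·log₂(Q(1)/P(1)) = (2/5)·log₂((2/5)/(1/5)) = 0.40000
  Q(2)·log₂(Q(2)/P(2)) = (9/20)·log₂((9/20)/(1/5)) = 0.52647
  Q(3)·log₂(Q(3)/P(3)) = (1/20)·log₂((1/20)/(3/20)) = -0.07925
  Q(4)·log₂(Q(4)/P(4)) = (1/10)·log₂((1/10)/(9/20)) = -0.21699

D_KL(Q||P) = 0.40000 + 0.52647 - 0.07925 - 0.21699 = 0.63023 ≈ 0.6302 bits

These are NOT equal (difference: 0.1500 bits). KL divergence is asymmetric: D_KL(P||Q) ≠ D_KL(Q||P) in general.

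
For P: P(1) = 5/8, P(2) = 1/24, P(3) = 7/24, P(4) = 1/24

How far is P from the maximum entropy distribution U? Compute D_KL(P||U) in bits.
0.6757 bits

U(i) = 1/4 for all i

D_KL(P||U) = Σ P(x) log₂(P(x) / (1/4))
           = Σ P(x) log₂(P(x)) + log₂(4)
           = log₂(4) - H(P)

H(P) = -Σ P(x) log₂(P(x)):
  -P(1)·log₂(P(1)) = -(5/8)·log₂(5/8) = 0.42379
  -P(2)·log₂(P(2)) = -(1/24)·log₂(1/24) = 0.19104
  -P(3)·log₂(P(3)) = -(7/24)·log₂(7/24) = 0.51847
  -P(4)·log₂(P(4)) = -(1/24)·log₂(1/24) = 0.19104
H(P) = 0.42379 + 0.19104 + 0.51847 + 0.19104 = 1.32434 bits

log₂(4) = 2.00000 bits

D_KL(P||U) = 2.00000 - 1.32434 = 0.67566 ≈ 0.6757 bits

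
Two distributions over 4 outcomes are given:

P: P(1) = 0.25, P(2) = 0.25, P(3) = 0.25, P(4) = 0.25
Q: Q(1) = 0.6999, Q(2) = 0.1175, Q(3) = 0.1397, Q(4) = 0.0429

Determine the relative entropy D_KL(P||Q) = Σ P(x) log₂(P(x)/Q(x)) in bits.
0.7466 bits

D_KL(P||Q) = Σ P(x) log₂(P(x)/Q(x))

Computing term by term:
  P(1)·log₂(P(1)/Q(1)) = 0.25·log₂(0.25/0.6999) = -0.37131
  P(2)·log₂(P(2)/Q(2)) = 0.25·log₂(0.25/0.1175) = 0.27232
  P(3)·log₂(P(3)/Q(3)) = 0.25·log₂(0.25/0.1397) = 0.20990
  P(4)·log₂(P(4)/Q(4)) = 0.25·log₂(0.25/0.0429) = 0.63572

D_KL(P||Q) = -0.37131 + 0.27232 + 0.20990 + 0.63572 = 0.74663 ≈ 0.7466 bits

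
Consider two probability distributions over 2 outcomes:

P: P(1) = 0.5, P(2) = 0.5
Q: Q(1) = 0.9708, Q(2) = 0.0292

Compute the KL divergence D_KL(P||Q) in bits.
1.5703 bits

D_KL(P||Q) = Σ P(x) log₂(P(x)/Q(x))

Computing term by term:
  P(1)·log₂(P(1)/Q(1)) = 0.5·log₂(0.5/0.9708) = -0.47862
  P(2)·log₂(P(2)/Q(2)) = 0.5·log₂(0.5/0.0292) = 2.04894

D_KL(P||Q) = -0.47862 + 2.04894 = 1.57032 ≈ 1.5703 bits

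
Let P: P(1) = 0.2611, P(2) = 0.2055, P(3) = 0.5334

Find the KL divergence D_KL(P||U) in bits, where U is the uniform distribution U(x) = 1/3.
0.1264 bits

U(i) = 1/3 for all i

D_KL(P||U) = Σ P(x) log₂(P(x) / (1/3))
           = Σ P(x) log₂(P(x)) + log₂(3)
           = log₂(3) - H(P)

H(P) = -Σ P(x) log₂(P(x)):
  -P(1)·log₂(P(1)) = -(0.2611)·log₂(0.2611) = 0.50584
  -P(2)·log₂(P(2)) = -(0.2055)·log₂(0.2055) = 0.46911
  -P(3)·log₂(P(3)) = -(0.5334)·log₂(0.5334) = 0.48364
H(P) = 0.50584 + 0.46911 + 0.48364 = 1.45859 bits

log₂(3) = 1.58496 bits

D_KL(P||U) = 1.58496 - 1.45859 = 0.12637 ≈ 0.1264 bits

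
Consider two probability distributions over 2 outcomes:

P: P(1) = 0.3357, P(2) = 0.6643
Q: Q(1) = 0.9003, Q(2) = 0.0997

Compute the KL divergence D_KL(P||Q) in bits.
1.3399 bits

D_KL(P||Q) = Σ P(x) log₂(P(x)/Q(x))

Computing term by term:
  P(1)·log₂(P(1)/Q(1)) = 0.3357·log₂(0.3357/0.9003) = -0.47778
  P(2)·log₂(P(2)/Q(2)) = 0.6643·log₂(0.6643/0.0997) = 1.81764

D_KL(P||Q) = -0.47778 + 1.81764 = 1.33986 ≈ 1.3399 bits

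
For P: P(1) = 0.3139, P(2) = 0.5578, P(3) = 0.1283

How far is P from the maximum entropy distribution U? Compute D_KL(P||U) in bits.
0.2104 bits

U(i) = 1/3 for all i

D_KL(P||U) = Σ P(x) log₂(P(x) / (1/3))
           = Σ P(x) log₂(P(x)) + log₂(3)
           = log₂(3) - H(P)

H(P) = -Σ P(x) log₂(P(x)):
  -P(1)·log₂(P(1)) = -(0.3139)·log₂(0.3139) = 0.52472
  -P(2)·log₂(P(2)) = -(0.5578)·log₂(0.5578) = 0.46977
  -P(3)·log₂(P(3)) = -(0.1283)·log₂(0.1283) = 0.38008
H(P) = 0.52472 + 0.46977 + 0.38008 = 1.37457 bits

log₂(3) = 1.58496 bits

D_KL(P||U) = 1.58496 - 1.37457 = 0.21039 ≈ 0.2104 bits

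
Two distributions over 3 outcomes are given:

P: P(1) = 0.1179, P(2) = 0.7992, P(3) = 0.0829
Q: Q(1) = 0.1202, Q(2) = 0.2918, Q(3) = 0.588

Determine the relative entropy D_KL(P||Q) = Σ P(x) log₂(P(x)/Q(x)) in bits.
0.9241 bits

D_KL(P||Q) = Σ P(x) log₂(P(x)/Q(x))

Computing term by term:
  P(1)·log₂(P(1)/Q(1)) = 0.1179·log₂(0.1179/0.1202) = -0.00329
  P(2)·log₂(P(2)/Q(2)) = 0.7992·log₂(0.7992/0.2918) = 1.16170
  P(3)·log₂(P(3)/Q(3)) = 0.0829·log₂(0.0829/0.588) = -0.23431

D_KL(P||Q) = -0.00329 + 1.16170 - 0.23431 = 0.92410 ≈ 0.9241 bits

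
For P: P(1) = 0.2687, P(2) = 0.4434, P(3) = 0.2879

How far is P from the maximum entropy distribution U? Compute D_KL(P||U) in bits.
0.0381 bits

U(i) = 1/3 for all i

D_KL(P||U) = Σ P(x) log₂(P(x) / (1/3))
           = Σ P(x) log₂(P(x)) + log₂(3)
           = log₂(3) - H(P)

H(P) = -Σ P(x) log₂(P(x)):
  -P(1)·log₂(P(1)) = -(0.2687)·log₂(0.2687) = 0.50944
  -P(2)·log₂(P(2)) = -(0.4434)·log₂(0.4434) = 0.52025
  -P(3)·log₂(P(3)) = -(0.2879)·log₂(0.2879) = 0.51717
H(P) = 0.50944 + 0.52025 + 0.51717 = 1.54686 bits

log₂(3) = 1.58496 bits

D_KL(P||U) = 1.58496 - 1.54686 = 0.03810 ≈ 0.0381 bits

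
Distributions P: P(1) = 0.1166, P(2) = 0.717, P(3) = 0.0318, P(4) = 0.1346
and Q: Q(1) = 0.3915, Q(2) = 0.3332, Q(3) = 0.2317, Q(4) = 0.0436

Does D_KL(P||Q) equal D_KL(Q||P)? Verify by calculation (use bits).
D_KL(P||Q) = 0.7167 bits, D_KL(Q||P) = 0.9087 bits. No — D_KL(P||Q) ≠ D_KL(Q||P) for this pair.

D_KL(P||Q) = Σ P(x) log₂(P(x)/Q(x))

Computing term by term:
  P(1)·log₂(P(1)/Q(1)) = 0.1166·log₂(0.1166/0.3915) = -0.20375
  P(2)·log₂(P(2)/Q(2)) = 0.717·log₂(0.717/0.3332) = 0.79270
  P(3)·log₂(P(3)/Q(3)) = 0.0318·log₂(0.0318/0.2317) = -0.09111
  P(4)·log₂(P(4)/Q(4)) = 0.1346·log₂(0.1346/0.0436) = 0.21890

D_KL(P||Q) = -0.20375 + 0.79270 - 0.09111 + 0.21890 = 0.71674 ≈ 0.7167 bits

D_KL(Q||P) = Σ Q(x) log₂(Q(x)/P(x))

Computing term by term:
  Q(1)·log₂(Q(1)/P(1)) = 0.3915·log₂(0.3915/0.1166) = 0.68412
  Q(2)·log₂(Q(2)/P(2)) = 0.3332·log₂(0.3332/0.717) = -0.36838
  Q(3)·log₂(Q(3)/P(3)) = 0.2317·log₂(0.2317/0.0318) = 0.66386
  Q(4)·log₂(Q(4)/P(4)) = 0.0436·log₂(0.0436/0.1346) = -0.07091

D_KL(Q||P) = 0.68412 - 0.36838 + 0.66386 - 0.07091 = 0.90869 ≈ 0.9087 bits

These are NOT equal (difference: 0.1920 bits). KL divergence is asymmetric: D_KL(P||Q) ≠ D_KL(Q||P) in general.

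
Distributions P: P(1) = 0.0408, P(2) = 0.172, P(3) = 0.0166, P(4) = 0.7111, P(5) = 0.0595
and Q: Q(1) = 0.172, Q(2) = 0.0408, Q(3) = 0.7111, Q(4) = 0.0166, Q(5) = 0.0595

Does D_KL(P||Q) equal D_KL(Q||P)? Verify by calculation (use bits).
D_KL(P||Q) = 4.0371 bits, D_KL(Q||P) = 4.0371 bits. Yes — for this pair D_KL(P||Q) = D_KL(Q||P).

D_KL(P||Q) = Σ P(x) log₂(P(x)/Q(x))

Computing term by term:
  P(1)·log₂(P(1)/Q(1)) = 0.0408·log₂(0.0408/0.172) = -0.08469
  P(2)·log₂(P(2)/Q(2)) = 0.172·log₂(0.172/0.0408) = 0.35703
  P(3)·log₂(P(3)/Q(3)) = 0.0166·log₂(0.0166/0.7111) = -0.08999
  P(4)·log₂(P(4)/Q(4)) = 0.7111·log₂(0.7111/0.0166) = 3.85473
  P(5)·log₂(P(5)/Q(5)) = 0.0595·log₂(0.0595/0.0595) = 0.00000

D_KL(P||Q) = -0.08469 + 0.35703 - 0.08999 + 3.85473 + 0.00000 = 4.03708 ≈ 4.0371 bits

D_KL(Q||P) = Σ Q(x) log₂(Q(x)/P(x))

Computing term by term:
  Q(1)·log₂(Q(1)/P(1)) = 0.172·log₂(0.172/0.0408) = 0.35703
  Q(2)·log₂(Q(2)/P(2)) = 0.0408·log₂(0.0408/0.172) = -0.08469
  Q(3)·log₂(Q(3)/P(3)) = 0.7111·log₂(0.7111/0.0166) = 3.85473
  Q(4)·log₂(Q(4)/P(4)) = 0.0166·log₂(0.0166/0.7111) = -0.08999
  Q(5)·log₂(Q(5)/P(5)) = 0.0595·log₂(0.0595/0.0595) = 0.00000

D_KL(Q||P) = 0.35703 - 0.08469 + 3.85473 - 0.08999 + 0.00000 = 4.03708 ≈ 4.0371 bits

These ARE equal here. Q is P with outcomes relabeled (Q(1) = P(2), Q(2) = P(1), Q(3) = P(4), Q(4) = P(3)) by a relabeling that is its own inverse, so the two sums contain exactly the same terms in a different order. This is a special case — KL divergence is not symmetric in general: D_KL(P||Q) ≠ D_KL(Q||P) for most P, Q.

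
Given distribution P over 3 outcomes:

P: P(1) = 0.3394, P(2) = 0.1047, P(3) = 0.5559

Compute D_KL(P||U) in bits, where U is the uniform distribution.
0.2441 bits

U(i) = 1/3 for all i

D_KL(P||U) = Σ P(x) log₂(P(x) / (1/3))
           = Σ P(x) log₂(P(x)) + log₂(3)
           = log₂(3) - H(P)

H(P) = -Σ P(x) log₂(P(x)):
  -P(1)·log₂(P(1)) = -(0.3394)·log₂(0.3394) = 0.52910
  -P(2)·log₂(P(2)) = -(0.1047)·log₂(0.1047) = 0.34087
  -P(3)·log₂(P(3)) = -(0.5559)·log₂(0.5559) = 0.47090
H(P) = 0.52910 + 0.34087 + 0.47090 = 1.34087 bits

log₂(3) = 1.58496 bits

D_KL(P||U) = 1.58496 - 1.34087 = 0.24409 ≈ 0.2441 bits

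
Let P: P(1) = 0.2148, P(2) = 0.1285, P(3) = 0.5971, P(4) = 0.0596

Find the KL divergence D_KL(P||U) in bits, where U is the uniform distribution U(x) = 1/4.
0.4563 bits

U(i) = 1/4 for all i

D_KL(P||U) = Σ P(x) log₂(P(x) / (1/4))
           = Σ P(x) log₂(P(x)) + log₂(4)
           = log₂(4) - H(P)

H(P) = -Σ P(x) log₂(P(x)):
  -P(1)·log₂(P(1)) = -(0.2148)·log₂(0.2148) = 0.47663
  -P(2)·log₂(P(2)) = -(0.1285)·log₂(0.1285) = 0.38038
  -P(3)·log₂(P(3)) = -(0.5971)·log₂(0.5971) = 0.44422
  -P(4)·log₂(P(4)) = -(0.0596)·log₂(0.0596) = 0.24249
H(P) = 0.47663 + 0.38038 + 0.44422 + 0.24249 = 1.54372 bits

log₂(4) = 2.00000 bits

D_KL(P||U) = 2.00000 - 1.54372 = 0.45628 ≈ 0.4563 bits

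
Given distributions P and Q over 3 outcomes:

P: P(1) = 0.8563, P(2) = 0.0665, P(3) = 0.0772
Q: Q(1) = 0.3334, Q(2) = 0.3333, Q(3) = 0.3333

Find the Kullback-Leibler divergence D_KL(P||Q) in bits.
0.8478 bits

D_KL(P||Q) = Σ P(x) log₂(P(x)/Q(x))

Computing term by term:
  P(1)·log₂(P(1)/Q(1)) = 0.8563·log₂(0.8563/0.3334) = 1.16531
  P(2)·log₂(P(2)/Q(2)) = 0.0665·log₂(0.0665/0.3333) = -0.15464
  P(3)·log₂(P(3)/Q(3)) = 0.0772·log₂(0.0772/0.3333) = -0.16290

D_KL(P||Q) = 1.16531 - 0.15464 - 0.16290 = 0.84777 ≈ 0.8478 bits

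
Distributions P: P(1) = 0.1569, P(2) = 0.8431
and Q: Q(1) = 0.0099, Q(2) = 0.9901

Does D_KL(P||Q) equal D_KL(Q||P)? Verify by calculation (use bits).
D_KL(P||Q) = 0.4300 bits, D_KL(Q||P) = 0.1901 bits. No — D_KL(P||Q) ≠ D_KL(Q||P) for this pair.

D_KL(P||Q) = Σ P(x) log₂(P(x)/Q(x))

Computing term by term:
  P(1)·log₂(P(1)/Q(1)) = 0.1569·log₂(0.1569/0.0099) = 0.62545
  P(2)·log₂(P(2)/Q(2)) = 0.8431·log₂(0.8431/0.9901) = -0.19549

D_KL(P||Q) = 0.62545 - 0.19549 = 0.42996 ≈ 0.4300 bits

D_KL(Q||P) = Σ Q(x) log₂(Q(x)/P(x))

Computing term by term:
  Q(1)·log₂(Q(1)/P(1)) = 0.0099·log₂(0.0099/0.1569) = -0.03946
  Q(2)·log₂(Q(2)/P(2)) = 0.9901·log₂(0.9901/0.8431) = 0.22957

D_KL(Q||P) = -0.03946 + 0.22957 = 0.19011 ≈ 0.1901 bits

These are NOT equal (difference: 0.2399 bits). KL divergence is asymmetric: D_KL(P||Q) ≠ D_KL(Q||P) in general.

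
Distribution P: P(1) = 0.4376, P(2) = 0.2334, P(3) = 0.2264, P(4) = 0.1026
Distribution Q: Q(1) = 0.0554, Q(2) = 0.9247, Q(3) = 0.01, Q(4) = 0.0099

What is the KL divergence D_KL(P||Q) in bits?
2.2063 bits

D_KL(P||Q) = Σ P(x) log₂(P(x)/Q(x))

Computing term by term:
  P(1)·log₂(P(1)/Q(1)) = 0.4376·log₂(0.4376/0.0554) = 1.30477
  P(2)·log₂(P(2)/Q(2)) = 0.2334·log₂(0.2334/0.9247) = -0.46357
  P(3)·log₂(P(3)/Q(3)) = 0.2264·log₂(0.2264/0.01) = 1.01898
  P(4)·log₂(P(4)/Q(4)) = 0.1026·log₂(0.1026/0.0099) = 0.34612

D_KL(P||Q) = 1.30477 - 0.46357 + 1.01898 + 0.34612 = 2.20630 ≈ 2.2063 bits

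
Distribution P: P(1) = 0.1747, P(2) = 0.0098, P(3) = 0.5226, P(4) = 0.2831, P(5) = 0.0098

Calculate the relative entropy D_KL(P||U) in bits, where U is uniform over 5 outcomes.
0.7467 bits

U(i) = 1/5 for all i

D_KL(P||U) = Σ P(x) log₂(P(x) / (1/5))
           = Σ P(x) log₂(P(x)) + log₂(5)
           = log₂(5) - H(P)

H(P) = -Σ P(x) log₂(P(x)):
  -P(1)·log₂(P(1)) = -(0.1747)·log₂(0.1747) = 0.43973
  -P(2)·log₂(P(2)) = -(0.0098)·log₂(0.0098) = 0.06540
  -P(3)·log₂(P(3)) = -(0.5226)·log₂(0.5226) = 0.48927
  -P(4)·log₂(P(4)) = -(0.2831)·log₂(0.2831) = 0.51542
  -P(5)·log₂(P(5)) = -(0.0098)·log₂(0.0098) = 0.06540
H(P) = 0.43973 + 0.06540 + 0.48927 + 0.51542 + 0.06540 = 1.57522 bits

log₂(5) = 2.32193 bits

D_KL(P||U) = 2.32193 - 1.57522 = 0.74671 ≈ 0.7467 bits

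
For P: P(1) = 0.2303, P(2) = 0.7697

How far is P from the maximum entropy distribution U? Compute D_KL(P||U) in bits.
0.2215 bits

U(i) = 1/2 for all i

D_KL(P||U) = Σ P(x) log₂(P(x) / (1/2))
           = Σ P(x) log₂(P(x)) + log₂(2)
           = log₂(2) - H(P)

H(P) = -Σ P(x) log₂(P(x)):
  -P(1)·log₂(P(1)) = -(0.2303)·log₂(0.2303) = 0.48787
  -P(2)·log₂(P(2)) = -(0.7697)·log₂(0.7697) = 0.29066
H(P) = 0.48787 + 0.29066 = 0.77853 bits

log₂(2) = 1.00000 bits

D_KL(P||U) = 1.00000 - 0.77853 = 0.22147 ≈ 0.2215 bits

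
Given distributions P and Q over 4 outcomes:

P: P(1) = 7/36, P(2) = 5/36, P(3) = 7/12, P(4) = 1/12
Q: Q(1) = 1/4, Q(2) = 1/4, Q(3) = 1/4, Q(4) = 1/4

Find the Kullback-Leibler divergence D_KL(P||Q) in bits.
0.3927 bits

D_KL(P||Q) = Σ P(x) log₂(P(x)/Q(x))

Computing term by term:
  P(1)·log₂(P(1)/Q(1)) = (7/36)·log₂((7/36)/(1/4)) = -0.07050
  P(2)·log₂(P(2)/Q(2)) = (5/36)·log₂((5/36)/(1/4)) = -0.11778
  P(3)·log₂(P(3)/Q(3)) = (7/12)·log₂((7/12)/(1/4)) = 0.71306
  P(4)·log₂(P(4)/Q(4)) = (1/12)·log₂((1/12)/(1/4)) = -0.13208

D_KL(P||Q) = -0.07050 - 0.11778 + 0.71306 - 0.13208 = 0.39270 ≈ 0.3927 bits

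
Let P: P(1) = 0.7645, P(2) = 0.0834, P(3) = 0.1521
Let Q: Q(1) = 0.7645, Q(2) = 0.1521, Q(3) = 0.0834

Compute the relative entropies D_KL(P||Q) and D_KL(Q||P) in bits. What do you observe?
D_KL(P||Q) = 0.0596 bits, D_KL(Q||P) = 0.0596 bits. The two directions give the same value here, because Q is a self-inverse relabeling of P; in general KL divergence is asymmetric.

D_KL(P||Q) = Σ P(x) log₂(P(x)/Q(x))

Computing term by term:
  P(1)·log₂(P(1)/Q(1)) = 0.7645·log₂(0.7645/0.7645) = 0.00000
  P(2)·log₂(P(2)/Q(2)) = 0.0834·log₂(0.0834/0.1521) = -0.07230
  P(3)·log₂(P(3)/Q(3)) = 0.1521·log₂(0.1521/0.0834) = 0.13186

D_KL(P||Q) = 0.00000 - 0.07230 + 0.13186 = 0.05956 ≈ 0.0596 bits

D_KL(Q||P) = Σ Q(x) log₂(Q(x)/P(x))

Computing term by term:
  Q(1)·log₂(Q(1)/P(1)) = 0.7645·log₂(0.7645/0.7645) = 0.00000
  Q(2)·log₂(Q(2)/P(2)) = 0.1521·log₂(0.1521/0.0834) = 0.13186
  Q(3)·log₂(Q(3)/P(3)) = 0.0834·log₂(0.0834/0.1521) = -0.07230

D_KL(Q||P) = 0.00000 + 0.13186 - 0.07230 = 0.05956 ≈ 0.0596 bits

These ARE equal here. Q is P with outcomes relabeled (Q(2) = P(3), Q(3) = P(2)) by a relabeling that is its own inverse, so the two sums contain exactly the same terms in a different order. This is a special case — KL divergence is not symmetric in general: D_KL(P||Q) ≠ D_KL(Q||P) for most P, Q.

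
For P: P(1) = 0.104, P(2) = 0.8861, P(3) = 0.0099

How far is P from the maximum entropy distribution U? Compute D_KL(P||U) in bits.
1.0249 bits

U(i) = 1/3 for all i

D_KL(P||U) = Σ P(x) log₂(P(x) / (1/3))
           = Σ P(x) log₂(P(x)) + log₂(3)
           = log₂(3) - H(P)

H(P) = -Σ P(x) log₂(P(x)):
  -P(1)·log₂(P(1)) = -(0.104)·log₂(0.104) = 0.33960
  -P(2)·log₂(P(2)) = -(0.8861)·log₂(0.8861) = 0.15459
  -P(3)·log₂(P(3)) = -(0.0099)·log₂(0.0099) = 0.06592
H(P) = 0.33960 + 0.15459 + 0.06592 = 0.56011 bits

log₂(3) = 1.58496 bits

D_KL(P||U) = 1.58496 - 0.56011 = 1.02485 ≈ 1.0249 bits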